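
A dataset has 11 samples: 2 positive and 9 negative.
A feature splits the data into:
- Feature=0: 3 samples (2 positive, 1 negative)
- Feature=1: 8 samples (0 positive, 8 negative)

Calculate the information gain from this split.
0.4336 bits

Information Gain = H(Y) - H(Y|Feature)

Before split:
P(positive) = 2/11 = 0.1818
H(Y) = 0.6840 bits

After split:
Feature=0: H = 0.9183 bits (weight = 3/11)
Feature=1: H = 0.0000 bits (weight = 8/11)
H(Y|Feature) = (3/11)×0.9183 + (8/11)×0.0000 = 0.2504 bits

Information Gain = 0.6840 - 0.2504 = 0.4336 bits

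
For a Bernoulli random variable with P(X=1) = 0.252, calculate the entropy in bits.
0.8144 bits

The binary entropy function is:
H(p) = -p log(p) - (1-p) log(1-p)

H(0.252) = -0.252 × log_2(0.252) - 0.748 × log_2(0.748)
H(0.252) = 0.8144 bits

Note: Binary entropy is maximized at p=0.5 (H=1 bit) and minimized at p=0 or p=1 (H=0).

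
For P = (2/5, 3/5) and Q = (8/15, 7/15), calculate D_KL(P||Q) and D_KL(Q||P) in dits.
D_KL(P||Q) = 0.0155, D_KL(Q||P) = 0.0157

KL divergence is not symmetric: D_KL(P||Q) ≠ D_KL(Q||P) in general.

D_KL(P||Q) = 0.0155 dits
D_KL(Q||P) = 0.0157 dits

No, they are not equal!

This asymmetry is why KL divergence is not a true distance metric.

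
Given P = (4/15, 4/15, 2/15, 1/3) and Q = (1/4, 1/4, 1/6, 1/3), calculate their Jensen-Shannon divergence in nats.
0.0012 nats

Jensen-Shannon divergence is:
JSD(P||Q) = 0.5 × D_KL(P||M) + 0.5 × D_KL(Q||M)
where M = 0.5 × (P + Q) is the mixture distribution.

M = 0.5 × (4/15, 4/15, 2/15, 1/3) + 0.5 × (1/4, 1/4, 1/6, 1/3) = (0.258333, 0.258333, 3/20, 1/3)

D_KL(P||M) = 0.0012 nats
D_KL(Q||M) = 0.0012 nats

JSD(P||Q) = 0.5 × 0.0012 + 0.5 × 0.0012 = 0.0012 nats

Unlike KL divergence, JSD is symmetric and bounded: 0 ≤ JSD ≤ log(2).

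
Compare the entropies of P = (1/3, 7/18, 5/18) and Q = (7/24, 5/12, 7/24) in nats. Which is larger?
P

Computing entropies in nats:
H(P) = 1.0893
H(Q) = 1.0835

Distribution P has higher entropy.

Intuition: The distribution closer to uniform (more spread out) has higher entropy.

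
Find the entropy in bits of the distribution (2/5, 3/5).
0.9710 bits

Shannon entropy is H(X) = -Σ p(x) log p(x).

For P = (2/5, 3/5):
H = -2/5 × log_2(2/5) -3/5 × log_2(3/5)
H = 0.9710 bits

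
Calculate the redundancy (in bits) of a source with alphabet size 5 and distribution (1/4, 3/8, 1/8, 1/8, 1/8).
0.1663 bits

Redundancy measures how far a source is from maximum entropy:
R = H_max - H(X)

Maximum entropy for 5 symbols: H_max = log_2(5) = 2.3219 bits
Actual entropy: H(X) = 2.1556 bits
Redundancy: R = 2.3219 - 2.1556 = 0.1663 bits

This redundancy represents potential for compression: the source could be compressed by 0.1663 bits per symbol.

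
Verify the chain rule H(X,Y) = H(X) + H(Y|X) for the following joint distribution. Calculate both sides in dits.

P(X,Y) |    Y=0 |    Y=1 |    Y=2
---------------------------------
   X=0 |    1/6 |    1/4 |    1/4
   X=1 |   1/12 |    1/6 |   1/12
H(X,Y) = 0.7403, H(X) = 0.2764, H(Y|X) = 0.4638 (all in dits)

Chain rule: H(X,Y) = H(X) + H(Y|X)

Left side — joint entropy directly:
H(X,Y) = -Σ p(x,y) log p(x,y) = 0.7403 dits

Right side — compute H(Y|X) from the conditional distributions:
P(X) = (2/3, 1/3), so H(X) = 0.2764 dits
H(Y|X) = Σ_x P(X=x) · H(Y|X=x):
  P(Y|X=0) = (1/4, 3/8, 3/8), H(Y|X=0) = 0.4700, weight P(X=0) = 2/3
  P(Y|X=1) = (1/4, 1/2, 1/4), H(Y|X=1) = 0.4515, weight P(X=1) = 1/3
H(Y|X) = 0.4638 dits

H(X) + H(Y|X) = 0.2764 + 0.4638 = 0.7403 dits

Both sides equal 0.7403 dits. ✓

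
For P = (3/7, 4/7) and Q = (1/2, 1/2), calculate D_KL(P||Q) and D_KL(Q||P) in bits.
D_KL(P||Q) = 0.0148, D_KL(Q||P) = 0.0149

KL divergence is not symmetric: D_KL(P||Q) ≠ D_KL(Q||P) in general.

D_KL(P||Q) = 0.0148 bits
D_KL(Q||P) = 0.0149 bits

No, they are not equal!

This asymmetry is why KL divergence is not a true distance metric.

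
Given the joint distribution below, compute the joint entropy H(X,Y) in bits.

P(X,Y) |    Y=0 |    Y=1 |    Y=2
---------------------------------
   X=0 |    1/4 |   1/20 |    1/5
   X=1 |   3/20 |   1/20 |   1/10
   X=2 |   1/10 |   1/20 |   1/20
2.9037 bits

Joint entropy is H(X,Y) = -Σ_{x,y} p(x,y) log p(x,y).

Summing over all non-zero entries:
H(X,Y) = -[1/4·log_2(1/4) + 1/20·log_2(1/20) + 1/5·log_2(1/5) + 3/20·log_2(3/20) + 1/20·log_2(1/20) + 1/10·log_2(1/10) + 1/10·log_2(1/10) + 1/20·log_2(1/20) + 1/20·log_2(1/20)]
H(X,Y) = 2.9037 bits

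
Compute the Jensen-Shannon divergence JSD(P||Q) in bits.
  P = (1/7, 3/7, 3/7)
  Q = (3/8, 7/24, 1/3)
0.0527 bits

Jensen-Shannon divergence is:
JSD(P||Q) = 0.5 × D_KL(P||M) + 0.5 × D_KL(Q||M)
where M = 0.5 × (P + Q) is the mixture distribution.

M = 0.5 × (1/7, 3/7, 3/7) + 0.5 × (3/8, 7/24, 1/3) = (0.258929, 0.360119, 8/21)

D_KL(P||M) = 0.0579 bits
D_KL(Q||M) = 0.0474 bits

JSD(P||Q) = 0.5 × 0.0579 + 0.5 × 0.0474 = 0.0527 bits

Unlike KL divergence, JSD is symmetric and bounded: 0 ≤ JSD ≤ log(2).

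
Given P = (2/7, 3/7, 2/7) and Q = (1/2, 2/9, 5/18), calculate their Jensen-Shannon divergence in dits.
0.0137 dits

Jensen-Shannon divergence is:
JSD(P||Q) = 0.5 × D_KL(P||M) + 0.5 × D_KL(Q||M)
where M = 0.5 × (P + Q) is the mixture distribution.

M = 0.5 × (2/7, 3/7, 2/7) + 0.5 × (1/2, 2/9, 5/18) = (11/28, 0.325397, 0.281746)

D_KL(P||M) = 0.0135 dits
D_KL(Q||M) = 0.0139 dits

JSD(P||Q) = 0.5 × 0.0135 + 0.5 × 0.0139 = 0.0137 dits

Unlike KL divergence, JSD is symmetric and bounded: 0 ≤ JSD ≤ log(2).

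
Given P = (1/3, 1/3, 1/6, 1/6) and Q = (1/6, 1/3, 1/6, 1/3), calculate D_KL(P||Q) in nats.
0.1155 nats

KL divergence: D_KL(P||Q) = Σ p(x) log(p(x)/q(x))

Computing term by term:
  x=0: 1/3 × log_e[(1/3)/(1/6)] = 1/3 × 0.6931 = 0.2310
  x=1: 1/3 × log_e[(1/3)/(1/3)] = 1/3 × 0.0000 = 0.0000
  x=2: 1/6 × log_e[(1/6)/(1/6)] = 1/6 × 0.0000 = 0.0000
  x=3: 1/6 × log_e[(1/6)/(1/3)] = 1/6 × -0.6931 = -0.1155

D_KL(P||Q) = 0.1155 nats

Note: KL divergence is always non-negative and equals 0 iff P = Q.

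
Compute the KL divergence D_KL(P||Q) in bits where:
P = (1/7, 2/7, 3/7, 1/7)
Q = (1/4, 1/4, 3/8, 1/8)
0.0498 bits

KL divergence: D_KL(P||Q) = Σ p(x) log(p(x)/q(x))

Computing term by term:
  x=0: 1/7 × log_2[(1/7)/(1/4)] = 1/7 × -0.8074 = -0.1153
  x=1: 2/7 × log_2[(2/7)/(1/4)] = 2/7 × 0.1926 = 0.0550
  x=2: 3/7 × log_2[(3/7)/(3/8)] = 3/7 × 0.1926 = 0.0826
  x=3: 1/7 × log_2[(1/7)/(1/8)] = 1/7 × 0.1926 = 0.0275

D_KL(P||Q) = 0.0498 bits

Note: KL divergence is always non-negative and equals 0 iff P = Q.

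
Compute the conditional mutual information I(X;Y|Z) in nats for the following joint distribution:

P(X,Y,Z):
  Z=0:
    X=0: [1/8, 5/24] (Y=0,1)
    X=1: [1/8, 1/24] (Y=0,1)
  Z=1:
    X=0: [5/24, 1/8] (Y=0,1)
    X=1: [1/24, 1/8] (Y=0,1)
0.0647 nats

Conditional mutual information: I(X;Y|Z) = H(X|Z) + H(Y|Z) - H(X,Y|Z)

H(Z) = 0.6931
H(X,Z) = 1.3297 → H(X|Z) = 0.6365
H(Y,Z) = 1.3863 → H(Y|Z) = 0.6931
H(X,Y,Z) = 1.9581 → H(X,Y|Z) = 1.2650

I(X;Y|Z) = 0.6365 + 0.6931 - 1.2650 = 0.0647 nats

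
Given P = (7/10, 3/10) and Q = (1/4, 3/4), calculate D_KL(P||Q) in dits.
0.1936 dits

KL divergence: D_KL(P||Q) = Σ p(x) log(p(x)/q(x))

Computing term by term:
  x=0: 7/10 × log_10[(7/10)/(1/4)] = 7/10 × 0.4472 = 0.3130
  x=1: 3/10 × log_10[(3/10)/(3/4)] = 3/10 × -0.3979 = -0.1194

D_KL(P||Q) = 0.1936 dits

Note: KL divergence is always non-negative and equals 0 iff P = Q.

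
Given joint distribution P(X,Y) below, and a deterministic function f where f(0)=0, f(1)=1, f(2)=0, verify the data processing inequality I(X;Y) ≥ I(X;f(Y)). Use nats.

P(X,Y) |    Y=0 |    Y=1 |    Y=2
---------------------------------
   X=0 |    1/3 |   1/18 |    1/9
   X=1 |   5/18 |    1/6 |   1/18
I(X;Y) = 0.0410, I(X;f(Y)) = 0.0370, inequality holds: 0.0410 ≥ 0.0370

Data Processing Inequality: For any Markov chain X → Y → Z, we have I(X;Y) ≥ I(X;Z).

Here Z = f(Y) is a deterministic function of Y, forming X → Y → Z.

Original I(X;Y) = 0.0410 nats

After applying f:
P(X,Z) where Z=f(Y):
- P(X,Z=0) = P(X,Y=0) + P(X,Y=2)
- P(X,Z=1) = P(X,Y=1)

I(X;Z) = I(X;f(Y)) = 0.0370 nats

Verification: 0.0410 ≥ 0.0370 ✓

Information cannot be created by processing; the function f can only lose information about X.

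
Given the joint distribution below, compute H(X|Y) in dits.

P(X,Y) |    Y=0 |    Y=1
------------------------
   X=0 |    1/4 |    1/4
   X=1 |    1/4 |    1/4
0.3010 dits

Using the chain rule: H(X|Y) = H(X,Y) - H(Y)

First, compute H(X,Y) = 0.6021 dits

Marginal P(Y) = (1/2, 1/2)
H(Y) = 0.3010 dits

H(X|Y) = H(X,Y) - H(Y) = 0.6021 - 0.3010 = 0.3010 dits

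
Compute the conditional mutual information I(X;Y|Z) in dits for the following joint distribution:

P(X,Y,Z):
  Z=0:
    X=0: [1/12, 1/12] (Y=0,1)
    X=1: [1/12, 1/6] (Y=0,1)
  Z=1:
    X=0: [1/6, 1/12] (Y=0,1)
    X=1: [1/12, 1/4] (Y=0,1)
0.0250 dits

Conditional mutual information: I(X;Y|Z) = H(X|Z) + H(Y|Z) - H(X,Y|Z)

H(Z) = 0.2950
H(X,Z) = 0.5898 → H(X|Z) = 0.2948
H(Y,Z) = 0.5898 → H(Y|Z) = 0.2948
H(X,Y,Z) = 0.8596 → H(X,Y|Z) = 0.5646

I(X;Y|Z) = 0.2948 + 0.2948 - 0.5646 = 0.0250 dits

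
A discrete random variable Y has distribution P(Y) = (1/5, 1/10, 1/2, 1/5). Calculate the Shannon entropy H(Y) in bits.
1.7610 bits

Shannon entropy is H(X) = -Σ p(x) log p(x).

For P = (1/5, 1/10, 1/2, 1/5):
H = -1/5 × log_2(1/5) -1/10 × log_2(1/10) -1/2 × log_2(1/2) -1/5 × log_2(1/5)
H = 1.7610 bits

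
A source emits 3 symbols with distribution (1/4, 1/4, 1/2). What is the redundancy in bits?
0.0850 bits

Redundancy measures how far a source is from maximum entropy:
R = H_max - H(X)

Maximum entropy for 3 symbols: H_max = log_2(3) = 1.5850 bits
Actual entropy: H(X) = 1.5000 bits
Redundancy: R = 1.5850 - 1.5000 = 0.0850 bits

This redundancy represents potential for compression: the source could be compressed by 0.0850 bits per symbol.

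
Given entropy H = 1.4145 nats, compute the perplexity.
4.1144

Perplexity is e^H (or exp(H) for natural log).

H = 1.4145 nats
Perplexity = e^1.4145 = 4.1144

Interpretation: The model's uncertainty is equivalent to choosing uniformly among 4.1 options.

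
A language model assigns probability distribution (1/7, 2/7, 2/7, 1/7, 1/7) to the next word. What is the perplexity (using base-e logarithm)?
4.7107

Perplexity is e^H (or exp(H) for natural log).

First, H = -Σ p log p = 1.5498 nats
Perplexity = e^1.5498 = 4.7107

Interpretation: The model's uncertainty is equivalent to choosing uniformly among 4.7 options.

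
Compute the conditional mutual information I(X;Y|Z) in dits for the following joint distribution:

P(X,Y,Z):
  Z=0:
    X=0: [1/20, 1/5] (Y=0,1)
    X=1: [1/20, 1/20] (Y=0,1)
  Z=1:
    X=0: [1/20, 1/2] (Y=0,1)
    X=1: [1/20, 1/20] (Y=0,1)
0.0248 dits

Conditional mutual information: I(X;Y|Z) = H(X|Z) + H(Y|Z) - H(X,Y|Z)

H(Z) = 0.2812
H(X,Z) = 0.4933 → H(X|Z) = 0.2121
H(Y,Z) = 0.4933 → H(Y|Z) = 0.2121
H(X,Y,Z) = 0.6806 → H(X,Y|Z) = 0.3994

I(X;Y|Z) = 0.2121 + 0.2121 - 0.3994 = 0.0248 dits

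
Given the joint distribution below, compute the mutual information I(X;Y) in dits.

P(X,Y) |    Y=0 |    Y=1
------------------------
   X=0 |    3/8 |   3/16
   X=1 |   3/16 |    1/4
0.0124 dits

Mutual information: I(X;Y) = H(X) + H(Y) - H(X,Y)

Marginals:
P(X) = (9/16, 7/16), H(X) = 0.2976 dits
P(Y) = (9/16, 7/16), H(Y) = 0.2976 dits

Joint entropy: H(X,Y) = 0.5829 dits

I(X;Y) = 0.2976 + 0.2976 - 0.5829 = 0.0124 dits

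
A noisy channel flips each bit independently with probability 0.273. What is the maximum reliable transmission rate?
0.1543 bits

For a binary symmetric channel (BSC) with error probability p:
Capacity C = 1 - H(p) bits per symbol

where H(p) = -p log₂(p) - (1-p) log₂(1-p) is the binary entropy function.

H(0.273) = 0.8457 bits
C = 1 - 0.8457 = 0.1543 bits per symbol

This means we can reliably transmit up to 0.1543 bits of information per channel use.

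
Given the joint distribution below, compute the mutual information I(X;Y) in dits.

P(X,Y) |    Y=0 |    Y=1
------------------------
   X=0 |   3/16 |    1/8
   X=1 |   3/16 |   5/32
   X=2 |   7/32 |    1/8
0.0013 dits

Mutual information: I(X;Y) = H(X) + H(Y) - H(X,Y)

Marginals:
P(X) = (5/16, 11/32, 11/32), H(X) = 0.4767 dits
P(Y) = (19/32, 13/32), H(Y) = 0.2934 dits

Joint entropy: H(X,Y) = 0.7687 dits

I(X;Y) = 0.4767 + 0.2934 - 0.7687 = 0.0013 dits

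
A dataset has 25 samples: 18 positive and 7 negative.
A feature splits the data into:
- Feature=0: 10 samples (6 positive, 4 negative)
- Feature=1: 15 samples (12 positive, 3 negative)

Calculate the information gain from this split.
0.0339 bits

Information Gain = H(Y) - H(Y|Feature)

Before split:
P(positive) = 18/25 = 0.7200
H(Y) = 0.8555 bits

After split:
Feature=0: H = 0.9710 bits (weight = 10/25)
Feature=1: H = 0.7219 bits (weight = 15/25)
H(Y|Feature) = (10/25)×0.9710 + (15/25)×0.7219 = 0.8215 bits

Information Gain = 0.8555 - 0.8215 = 0.0339 bits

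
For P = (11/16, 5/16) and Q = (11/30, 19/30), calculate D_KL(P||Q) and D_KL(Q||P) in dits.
D_KL(P||Q) = 0.0918, D_KL(Q||P) = 0.0942

KL divergence is not symmetric: D_KL(P||Q) ≠ D_KL(Q||P) in general.

D_KL(P||Q) = 0.0918 dits
D_KL(Q||P) = 0.0942 dits

No, they are not equal!

This asymmetry is why KL divergence is not a true distance metric.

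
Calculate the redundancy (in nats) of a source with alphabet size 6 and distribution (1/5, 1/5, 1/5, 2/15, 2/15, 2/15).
0.0201 nats

Redundancy measures how far a source is from maximum entropy:
R = H_max - H(X)

Maximum entropy for 6 symbols: H_max = log_e(6) = 1.7918 nats
Actual entropy: H(X) = 1.7716 nats
Redundancy: R = 1.7918 - 1.7716 = 0.0201 nats

This redundancy represents potential for compression: the source could be compressed by 0.0201 nats per symbol.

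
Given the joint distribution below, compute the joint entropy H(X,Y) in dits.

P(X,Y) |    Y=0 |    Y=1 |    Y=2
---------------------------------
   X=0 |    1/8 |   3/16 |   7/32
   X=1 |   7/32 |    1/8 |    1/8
0.7637 dits

Joint entropy is H(X,Y) = -Σ_{x,y} p(x,y) log p(x,y).

Summing over all non-zero entries:
H(X,Y) = -[1/8·log_10(1/8) + 3/16·log_10(3/16) + 7/32·log_10(7/32) + 7/32·log_10(7/32) + 1/8·log_10(1/8) + 1/8·log_10(1/8)]
H(X,Y) = 0.7637 dits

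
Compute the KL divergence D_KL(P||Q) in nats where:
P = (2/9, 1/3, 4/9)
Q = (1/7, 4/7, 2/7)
0.1149 nats

KL divergence: D_KL(P||Q) = Σ p(x) log(p(x)/q(x))

Computing term by term:
  x=0: 2/9 × log_e[(2/9)/(1/7)] = 2/9 × 0.4418 = 0.0982
  x=1: 1/3 × log_e[(1/3)/(4/7)] = 1/3 × -0.5390 = -0.1797
  x=2: 4/9 × log_e[(4/9)/(2/7)] = 4/9 × 0.4418 = 0.1964

D_KL(P||Q) = 0.1149 nats

Note: KL divergence is always non-negative and equals 0 iff P = Q.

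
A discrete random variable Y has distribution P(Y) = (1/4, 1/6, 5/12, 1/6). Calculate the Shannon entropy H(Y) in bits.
1.8879 bits

Shannon entropy is H(X) = -Σ p(x) log p(x).

For P = (1/4, 1/6, 5/12, 1/6):
H = -1/4 × log_2(1/4) -1/6 × log_2(1/6) -5/12 × log_2(5/12) -1/6 × log_2(1/6)
H = 1.8879 bits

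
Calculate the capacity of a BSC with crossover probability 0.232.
0.2185 bits

For a binary symmetric channel (BSC) with error probability p:
Capacity C = 1 - H(p) bits per symbol

where H(p) = -p log₂(p) - (1-p) log₂(1-p) is the binary entropy function.

H(0.232) = 0.7815 bits
C = 1 - 0.7815 = 0.2185 bits per symbol

This means we can reliably transmit up to 0.2185 bits of information per channel use.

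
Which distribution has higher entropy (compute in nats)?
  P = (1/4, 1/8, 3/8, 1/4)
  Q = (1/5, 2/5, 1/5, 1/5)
Q

Computing entropies in nats:
H(P) = 1.3209
H(Q) = 1.3322

Distribution Q has higher entropy.

Intuition: The distribution closer to uniform (more spread out) has higher entropy.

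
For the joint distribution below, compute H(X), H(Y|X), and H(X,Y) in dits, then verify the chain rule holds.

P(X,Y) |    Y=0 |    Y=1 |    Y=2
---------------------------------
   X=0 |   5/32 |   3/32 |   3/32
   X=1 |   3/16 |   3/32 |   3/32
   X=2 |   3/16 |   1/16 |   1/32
H(X,Y) = 0.9064, H(X) = 0.4741, H(Y|X) = 0.4323 (all in dits)

Chain rule: H(X,Y) = H(X) + H(Y|X)

Left side — joint entropy directly:
H(X,Y) = -Σ p(x,y) log p(x,y) = 0.9064 dits

Right side — compute H(Y|X) from the conditional distributions:
P(X) = (11/32, 3/8, 9/32), so H(X) = 0.4741 dits
H(Y|X) = Σ_x P(X=x) · H(Y|X=x):
  P(Y|X=0) = (5/11, 3/11, 3/11), H(Y|X=0) = 0.4634, weight P(X=0) = 11/32
  P(Y|X=1) = (1/2, 1/4, 1/4), H(Y|X=1) = 0.4515, weight P(X=1) = 3/8
  P(Y|X=2) = (2/3, 2/9, 1/9), H(Y|X=2) = 0.3686, weight P(X=2) = 9/32
H(Y|X) = 0.4323 dits

H(X) + H(Y|X) = 0.4741 + 0.4323 = 0.9064 dits

Both sides equal 0.9064 dits. ✓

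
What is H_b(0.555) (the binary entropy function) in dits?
0.2984 dits

The binary entropy function is:
H(p) = -p log(p) - (1-p) log(1-p)

H(0.555) = -0.555 × log_10(0.555) - 0.445 × log_10(0.445)
H(0.555) = 0.2984 dits

Note: Binary entropy is maximized at p=0.5 (H=1 bit) and minimized at p=0 or p=1 (H=0).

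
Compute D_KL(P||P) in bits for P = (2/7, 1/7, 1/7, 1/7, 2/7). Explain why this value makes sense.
0.0000 bits

KL divergence satisfies the Gibbs inequality: D_KL(P||Q) ≥ 0 for all distributions P, Q.

D_KL(P||Q) = Σ p(x) log(p(x)/q(x))
Each term is p(x) × log_2(p(x)/p(x)) = p(x) × log_2(1) = 0, so the sum is 0.
D_KL(P||Q) = 0.0000 bits

When P = Q, the KL divergence is exactly 0, as there is no 'divergence' between identical distributions.

This non-negativity is a fundamental property: relative entropy cannot be negative because it measures how different Q is from P.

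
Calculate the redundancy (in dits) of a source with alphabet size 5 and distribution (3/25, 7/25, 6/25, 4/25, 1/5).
0.0178 dits

Redundancy measures how far a source is from maximum entropy:
R = H_max - H(X)

Maximum entropy for 5 symbols: H_max = log_10(5) = 0.6990 dits
Actual entropy: H(X) = 0.6812 dits
Redundancy: R = 0.6990 - 0.6812 = 0.0178 dits

This redundancy represents potential for compression: the source could be compressed by 0.0178 dits per symbol.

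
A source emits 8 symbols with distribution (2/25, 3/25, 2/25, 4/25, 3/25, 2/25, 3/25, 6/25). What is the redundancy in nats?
0.0743 nats

Redundancy measures how far a source is from maximum entropy:
R = H_max - H(X)

Maximum entropy for 8 symbols: H_max = log_e(8) = 2.0794 nats
Actual entropy: H(X) = 2.0052 nats
Redundancy: R = 2.0794 - 2.0052 = 0.0743 nats

This redundancy represents potential for compression: the source could be compressed by 0.0743 nats per symbol.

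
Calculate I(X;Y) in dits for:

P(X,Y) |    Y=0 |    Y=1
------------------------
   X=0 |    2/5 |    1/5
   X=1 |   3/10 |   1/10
0.0017 dits

Mutual information: I(X;Y) = H(X) + H(Y) - H(X,Y)

Marginals:
P(X) = (3/5, 2/5), H(X) = 0.2923 dits
P(Y) = (7/10, 3/10), H(Y) = 0.2653 dits

Joint entropy: H(X,Y) = 0.5558 dits

I(X;Y) = 0.2923 + 0.2653 - 0.5558 = 0.0017 dits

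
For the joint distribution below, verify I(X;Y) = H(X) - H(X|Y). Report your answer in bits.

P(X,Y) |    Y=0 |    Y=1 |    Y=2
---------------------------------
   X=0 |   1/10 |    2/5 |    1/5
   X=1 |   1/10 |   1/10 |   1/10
I(X;Y) = 0.0448 bits

Mutual information has multiple equivalent forms:
- I(X;Y) = H(X) - H(X|Y)
- I(X;Y) = H(Y) - H(Y|X)
- I(X;Y) = H(X) + H(Y) - H(X,Y)

Computing all quantities:
H(X) = 0.8813, H(Y) = 1.4855, H(X,Y) = 2.3219
H(X|Y) = 0.8365, H(Y|X) = 1.4406

Verification:
H(X) - H(X|Y) = 0.8813 - 0.8365 = 0.0448
H(Y) - H(Y|X) = 1.4855 - 1.4406 = 0.0448
H(X) + H(Y) - H(X,Y) = 0.8813 + 1.4855 - 2.3219 = 0.0448

All forms give I(X;Y) = 0.0448 bits. ✓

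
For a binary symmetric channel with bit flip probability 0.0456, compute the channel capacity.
0.7326 bits

For a binary symmetric channel (BSC) with error probability p:
Capacity C = 1 - H(p) bits per symbol

where H(p) = -p log₂(p) - (1-p) log₂(1-p) is the binary entropy function.

H(0.0456) = 0.2674 bits
C = 1 - 0.2674 = 0.7326 bits per symbol

This means we can reliably transmit up to 0.7326 bits of information per channel use.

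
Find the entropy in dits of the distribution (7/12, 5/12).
0.2950 dits

Shannon entropy is H(X) = -Σ p(x) log p(x).

For P = (7/12, 5/12):
H = -7/12 × log_10(7/12) -5/12 × log_10(5/12)
H = 0.2950 dits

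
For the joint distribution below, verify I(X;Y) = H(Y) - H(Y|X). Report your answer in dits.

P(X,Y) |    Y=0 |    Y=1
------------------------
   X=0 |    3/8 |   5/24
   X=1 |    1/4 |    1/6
I(X;Y) = 0.0004 dits

Mutual information has multiple equivalent forms:
- I(X;Y) = H(X) - H(X|Y)
- I(X;Y) = H(Y) - H(Y|X)
- I(X;Y) = H(X) + H(Y) - H(X,Y)

Computing all quantities:
H(X) = 0.2950, H(Y) = 0.2873, H(X,Y) = 0.5819
H(X|Y) = 0.2946, H(Y|X) = 0.2869

Verification:
H(X) - H(X|Y) = 0.2950 - 0.2946 = 0.0004
H(Y) - H(Y|X) = 0.2873 - 0.2869 = 0.0004
H(X) + H(Y) - H(X,Y) = 0.2950 + 0.2873 - 0.5819 = 0.0004

All forms give I(X;Y) = 0.0004 dits. ✓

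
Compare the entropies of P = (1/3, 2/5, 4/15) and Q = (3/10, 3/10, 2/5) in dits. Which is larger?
Q

Computing entropies in dits:
H(P) = 0.4713
H(Q) = 0.4729

Distribution Q has higher entropy.

Intuition: The distribution closer to uniform (more spread out) has higher entropy.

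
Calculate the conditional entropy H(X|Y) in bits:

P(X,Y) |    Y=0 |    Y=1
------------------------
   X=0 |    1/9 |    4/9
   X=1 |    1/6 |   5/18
0.9639 bits

Using the chain rule: H(X|Y) = H(X,Y) - H(Y)

First, compute H(X,Y) = 1.8163 bits

Marginal P(Y) = (5/18, 13/18)
H(Y) = 0.8524 bits

H(X|Y) = H(X,Y) - H(Y) = 1.8163 - 0.8524 = 0.9639 bits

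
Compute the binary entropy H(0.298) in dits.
0.2646 dits

The binary entropy function is:
H(p) = -p log(p) - (1-p) log(1-p)

H(0.298) = -0.298 × log_10(0.298) - 0.702 × log_10(0.702)
H(0.298) = 0.2646 dits

Note: Binary entropy is maximized at p=0.5 (H=1 bit) and minimized at p=0 or p=1 (H=0).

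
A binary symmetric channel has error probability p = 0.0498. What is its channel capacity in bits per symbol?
0.7145 bits

For a binary symmetric channel (BSC) with error probability p:
Capacity C = 1 - H(p) bits per symbol

where H(p) = -p log₂(p) - (1-p) log₂(1-p) is the binary entropy function.

H(0.0498) = 0.2855 bits
C = 1 - 0.2855 = 0.7145 bits per symbol

This means we can reliably transmit up to 0.7145 bits of information per channel use.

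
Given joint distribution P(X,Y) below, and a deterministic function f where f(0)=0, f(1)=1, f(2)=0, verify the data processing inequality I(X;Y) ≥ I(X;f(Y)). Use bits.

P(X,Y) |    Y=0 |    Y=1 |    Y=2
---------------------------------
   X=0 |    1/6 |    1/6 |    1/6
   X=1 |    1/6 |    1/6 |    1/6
I(X;Y) = 0.0000, I(X;f(Y)) = 0.0000, inequality holds: 0.0000 ≥ 0.0000

Data Processing Inequality: For any Markov chain X → Y → Z, we have I(X;Y) ≥ I(X;Z).

Here Z = f(Y) is a deterministic function of Y, forming X → Y → Z.

Original I(X;Y) = 0.0000 bits

After applying f:
P(X,Z) where Z=f(Y):
- P(X,Z=0) = P(X,Y=0) + P(X,Y=2)
- P(X,Z=1) = P(X,Y=1)

I(X;Z) = I(X;f(Y)) = 0.0000 bits

Verification: 0.0000 ≥ 0.0000 ✓

Information cannot be created by processing; the function f can only lose information about X.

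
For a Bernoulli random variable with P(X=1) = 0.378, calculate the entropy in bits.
0.9566 bits

The binary entropy function is:
H(p) = -p log(p) - (1-p) log(1-p)

H(0.378) = -0.378 × log_2(0.378) - 0.622 × log_2(0.622)
H(0.378) = 0.9566 bits

Note: Binary entropy is maximized at p=0.5 (H=1 bit) and minimized at p=0 or p=1 (H=0).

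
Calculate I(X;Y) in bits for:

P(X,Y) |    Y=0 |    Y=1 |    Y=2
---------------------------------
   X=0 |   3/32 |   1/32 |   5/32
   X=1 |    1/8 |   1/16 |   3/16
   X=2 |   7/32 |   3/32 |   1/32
0.1514 bits

Mutual information: I(X;Y) = H(X) + H(Y) - H(X,Y)

Marginals:
P(X) = (9/32, 3/8, 11/32), H(X) = 1.5749 bits
P(Y) = (7/16, 3/16, 3/8), H(Y) = 1.5052 bits

Joint entropy: H(X,Y) = 2.9287 bits

I(X;Y) = 1.5749 + 1.5052 - 2.9287 = 0.1514 bits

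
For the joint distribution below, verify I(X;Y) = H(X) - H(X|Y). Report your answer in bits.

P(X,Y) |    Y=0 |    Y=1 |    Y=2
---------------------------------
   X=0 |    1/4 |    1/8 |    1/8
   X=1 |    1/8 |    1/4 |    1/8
I(X;Y) = 0.0613 bits

Mutual information has multiple equivalent forms:
- I(X;Y) = H(X) - H(X|Y)
- I(X;Y) = H(Y) - H(Y|X)
- I(X;Y) = H(X) + H(Y) - H(X,Y)

Computing all quantities:
H(X) = 1.0000, H(Y) = 1.5613, H(X,Y) = 2.5000
H(X|Y) = 0.9387, H(Y|X) = 1.5000

Verification:
H(X) - H(X|Y) = 1.0000 - 0.9387 = 0.0613
H(Y) - H(Y|X) = 1.5613 - 1.5000 = 0.0613
H(X) + H(Y) - H(X,Y) = 1.0000 + 1.5613 - 2.5000 = 0.0613

All forms give I(X;Y) = 0.0613 bits. ✓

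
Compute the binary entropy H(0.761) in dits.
0.2388 dits

The binary entropy function is:
H(p) = -p log(p) - (1-p) log(1-p)

H(0.761) = -0.761 × log_10(0.761) - 0.239 × log_10(0.239)
H(0.761) = 0.2388 dits

Note: Binary entropy is maximized at p=0.5 (H=1 bit) and minimized at p=0 or p=1 (H=0).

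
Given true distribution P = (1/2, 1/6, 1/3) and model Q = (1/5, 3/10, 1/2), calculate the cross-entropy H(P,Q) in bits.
1.7838 bits

Cross-entropy: H(P,Q) = -Σ p(x) log q(x)

Alternatively: H(P,Q) = H(P) + D_KL(P||Q)
H(P) = 1.4591 bits
D_KL(P||Q) = 0.3246 bits

H(P,Q) = 1.4591 + 0.3246 = 1.7838 bits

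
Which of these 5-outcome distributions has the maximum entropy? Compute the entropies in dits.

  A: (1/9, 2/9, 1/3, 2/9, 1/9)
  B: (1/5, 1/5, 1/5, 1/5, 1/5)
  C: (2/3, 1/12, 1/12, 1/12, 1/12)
B

For a discrete distribution over n outcomes, entropy is maximized by the uniform distribution.

Computing entropies:
H(A) = 0.6614 dits
H(B) = 0.6990 dits
H(C) = 0.4771 dits

The uniform distribution (where all probabilities equal 1/5) achieves the maximum entropy of log_10(5) = 0.6990 dits.

Distribution B has the highest entropy.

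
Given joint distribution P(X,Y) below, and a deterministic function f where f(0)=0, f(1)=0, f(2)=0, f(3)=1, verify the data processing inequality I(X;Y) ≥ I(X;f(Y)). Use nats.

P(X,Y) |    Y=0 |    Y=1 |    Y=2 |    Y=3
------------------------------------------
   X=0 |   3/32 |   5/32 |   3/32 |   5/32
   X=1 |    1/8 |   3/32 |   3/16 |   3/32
I(X;Y) = 0.0340, I(X;f(Y)) = 0.0105, inequality holds: 0.0340 ≥ 0.0105

Data Processing Inequality: For any Markov chain X → Y → Z, we have I(X;Y) ≥ I(X;Z).

Here Z = f(Y) is a deterministic function of Y, forming X → Y → Z.

Original I(X;Y) = 0.0340 nats

After applying f:
P(X,Z) where Z=f(Y):
- P(X,Z=0) = P(X,Y=0) + P(X,Y=1) + P(X,Y=2)
- P(X,Z=1) = P(X,Y=3)

I(X;Z) = I(X;f(Y)) = 0.0105 nats

Verification: 0.0340 ≥ 0.0105 ✓

Information cannot be created by processing; the function f can only lose information about X.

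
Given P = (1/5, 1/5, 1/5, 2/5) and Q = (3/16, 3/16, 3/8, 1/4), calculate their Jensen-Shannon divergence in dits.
0.0098 dits

Jensen-Shannon divergence is:
JSD(P||Q) = 0.5 × D_KL(P||M) + 0.5 × D_KL(Q||M)
where M = 0.5 × (P + Q) is the mixture distribution.

M = 0.5 × (1/5, 1/5, 1/5, 2/5) + 0.5 × (3/16, 3/16, 3/8, 1/4) = (0.19375, 0.19375, 0.2875, 13/40)

D_KL(P||M) = 0.0101 dits
D_KL(Q||M) = 0.0094 dits

JSD(P||Q) = 0.5 × 0.0101 + 0.5 × 0.0094 = 0.0098 dits

Unlike KL divergence, JSD is symmetric and bounded: 0 ≤ JSD ≤ log(2).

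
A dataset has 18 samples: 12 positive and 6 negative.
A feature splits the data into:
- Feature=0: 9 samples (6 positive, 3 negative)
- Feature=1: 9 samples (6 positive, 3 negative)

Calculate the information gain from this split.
0.0000 bits

Information Gain = H(Y) - H(Y|Feature)

Before split:
P(positive) = 12/18 = 0.6667
H(Y) = 0.9183 bits

After split:
Feature=0: H = 0.9183 bits (weight = 9/18)
Feature=1: H = 0.9183 bits (weight = 9/18)
H(Y|Feature) = (9/18)×0.9183 + (9/18)×0.9183 = 0.9183 bits

Information Gain = 0.9183 - 0.9183 = 0.0000 bits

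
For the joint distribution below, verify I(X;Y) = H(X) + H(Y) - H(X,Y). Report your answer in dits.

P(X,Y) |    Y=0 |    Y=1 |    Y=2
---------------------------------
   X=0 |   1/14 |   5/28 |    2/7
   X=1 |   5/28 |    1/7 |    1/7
I(X;Y) = 0.0206 dits

Mutual information has multiple equivalent forms:
- I(X;Y) = H(X) - H(X|Y)
- I(X;Y) = H(Y) - H(Y|X)
- I(X;Y) = H(X) + H(Y) - H(X,Y)

Computing all quantities:
H(X) = 0.2999, H(Y) = 0.4667, H(X,Y) = 0.7460
H(X|Y) = 0.2793, H(Y|X) = 0.4461

Verification:
H(X) - H(X|Y) = 0.2999 - 0.2793 = 0.0206
H(Y) - H(Y|X) = 0.4667 - 0.4461 = 0.0206
H(X) + H(Y) - H(X,Y) = 0.2999 + 0.4667 - 0.7460 = 0.0206

All forms give I(X;Y) = 0.0206 dits. ✓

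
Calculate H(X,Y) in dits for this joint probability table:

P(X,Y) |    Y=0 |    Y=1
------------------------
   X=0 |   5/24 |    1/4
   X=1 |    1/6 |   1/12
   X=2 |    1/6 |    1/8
0.7546 dits

Joint entropy is H(X,Y) = -Σ_{x,y} p(x,y) log p(x,y).

Summing over all non-zero entries:
H(X,Y) = -[5/24·log_10(5/24) + 1/4·log_10(1/4) + 1/6·log_10(1/6) + 1/12·log_10(1/12) + 1/6·log_10(1/6) + 1/8·log_10(1/8)]
H(X,Y) = 0.7546 dits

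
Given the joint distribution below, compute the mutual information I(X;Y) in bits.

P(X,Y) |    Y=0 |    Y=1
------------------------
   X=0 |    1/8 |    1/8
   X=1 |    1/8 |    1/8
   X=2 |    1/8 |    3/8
0.0488 bits

Mutual information: I(X;Y) = H(X) + H(Y) - H(X,Y)

Marginals:
P(X) = (1/4, 1/4, 1/2), H(X) = 1.5000 bits
P(Y) = (3/8, 5/8), H(Y) = 0.9544 bits

Joint entropy: H(X,Y) = 2.4056 bits

I(X;Y) = 1.5000 + 0.9544 - 2.4056 = 0.0488 bits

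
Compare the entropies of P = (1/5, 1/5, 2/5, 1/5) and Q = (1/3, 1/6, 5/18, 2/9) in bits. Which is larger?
Q

Computing entropies in bits:
H(P) = 1.9219
H(Q) = 1.9547

Distribution Q has higher entropy.

Intuition: The distribution closer to uniform (more spread out) has higher entropy.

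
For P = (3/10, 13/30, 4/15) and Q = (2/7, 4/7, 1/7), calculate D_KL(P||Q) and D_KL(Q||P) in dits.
D_KL(P||Q) = 0.0266, D_KL(Q||P) = 0.0239

KL divergence is not symmetric: D_KL(P||Q) ≠ D_KL(Q||P) in general.

D_KL(P||Q) = 0.0266 dits
D_KL(Q||P) = 0.0239 dits

No, they are not equal!

This asymmetry is why KL divergence is not a true distance metric.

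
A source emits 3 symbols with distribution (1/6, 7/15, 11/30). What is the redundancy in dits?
0.0332 dits

Redundancy measures how far a source is from maximum entropy:
R = H_max - H(X)

Maximum entropy for 3 symbols: H_max = log_10(3) = 0.4771 dits
Actual entropy: H(X) = 0.4439 dits
Redundancy: R = 0.4771 - 0.4439 = 0.0332 dits

This redundancy represents potential for compression: the source could be compressed by 0.0332 dits per symbol.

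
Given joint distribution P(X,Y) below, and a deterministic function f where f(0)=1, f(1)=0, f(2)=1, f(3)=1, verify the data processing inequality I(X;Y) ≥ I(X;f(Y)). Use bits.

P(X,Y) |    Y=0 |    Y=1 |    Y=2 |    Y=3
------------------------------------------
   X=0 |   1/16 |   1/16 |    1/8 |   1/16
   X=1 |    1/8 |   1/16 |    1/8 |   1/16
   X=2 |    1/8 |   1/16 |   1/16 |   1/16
I(X;Y) = 0.0339, I(X;f(Y)) = 0.0012, inequality holds: 0.0339 ≥ 0.0012

Data Processing Inequality: For any Markov chain X → Y → Z, we have I(X;Y) ≥ I(X;Z).

Here Z = f(Y) is a deterministic function of Y, forming X → Y → Z.

Original I(X;Y) = 0.0339 bits

After applying f:
P(X,Z) where Z=f(Y):
- P(X,Z=0) = P(X,Y=1)
- P(X,Z=1) = P(X,Y=0) + P(X,Y=2) + P(X,Y=3)

I(X;Z) = I(X;f(Y)) = 0.0012 bits

Verification: 0.0339 ≥ 0.0012 ✓

Information cannot be created by processing; the function f can only lose information about X.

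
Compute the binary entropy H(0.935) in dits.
0.1045 dits

The binary entropy function is:
H(p) = -p log(p) - (1-p) log(1-p)

H(0.935) = -0.935 × log_10(0.935) - 0.065 × log_10(0.065)
H(0.935) = 0.1045 dits

Note: Binary entropy is maximized at p=0.5 (H=1 bit) and minimized at p=0 or p=1 (H=0).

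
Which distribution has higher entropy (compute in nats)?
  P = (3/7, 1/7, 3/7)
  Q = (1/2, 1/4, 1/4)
Q

Computing entropies in nats:
H(P) = 1.0042
H(Q) = 1.0397

Distribution Q has higher entropy.

Intuition: The distribution closer to uniform (more spread out) has higher entropy.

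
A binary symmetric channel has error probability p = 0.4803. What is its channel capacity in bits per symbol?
0.0011 bits

For a binary symmetric channel (BSC) with error probability p:
Capacity C = 1 - H(p) bits per symbol

where H(p) = -p log₂(p) - (1-p) log₂(1-p) is the binary entropy function.

H(0.4803) = 0.9989 bits
C = 1 - 0.9989 = 0.0011 bits per symbol

This means we can reliably transmit up to 0.0011 bits of information per channel use.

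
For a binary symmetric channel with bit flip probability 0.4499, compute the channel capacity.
0.0073 bits

For a binary symmetric channel (BSC) with error probability p:
Capacity C = 1 - H(p) bits per symbol

where H(p) = -p log₂(p) - (1-p) log₂(1-p) is the binary entropy function.

H(0.4499) = 0.9927 bits
C = 1 - 0.9927 = 0.0073 bits per symbol

This means we can reliably transmit up to 0.0073 bits of information per channel use.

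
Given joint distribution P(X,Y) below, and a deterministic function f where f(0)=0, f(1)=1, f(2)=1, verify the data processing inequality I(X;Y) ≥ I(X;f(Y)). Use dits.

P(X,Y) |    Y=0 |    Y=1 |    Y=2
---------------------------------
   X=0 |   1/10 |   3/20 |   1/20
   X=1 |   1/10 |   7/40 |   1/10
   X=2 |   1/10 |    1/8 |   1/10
I(X;Y) = 0.0047, I(X;f(Y)) = 0.0008, inequality holds: 0.0047 ≥ 0.0008

Data Processing Inequality: For any Markov chain X → Y → Z, we have I(X;Y) ≥ I(X;Z).

Here Z = f(Y) is a deterministic function of Y, forming X → Y → Z.

Original I(X;Y) = 0.0047 dits

After applying f:
P(X,Z) where Z=f(Y):
- P(X,Z=0) = P(X,Y=0)
- P(X,Z=1) = P(X,Y=1) + P(X,Y=2)

I(X;Z) = I(X;f(Y)) = 0.0008 dits

Verification: 0.0047 ≥ 0.0008 ✓

Information cannot be created by processing; the function f can only lose information about X.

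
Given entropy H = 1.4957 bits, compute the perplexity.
2.8200

Perplexity is 2^H (or exp(H) for natural log).

H = 1.4957 bits
Perplexity = 2^1.4957 = 2.8200

Interpretation: The model's uncertainty is equivalent to choosing uniformly among 2.8 options.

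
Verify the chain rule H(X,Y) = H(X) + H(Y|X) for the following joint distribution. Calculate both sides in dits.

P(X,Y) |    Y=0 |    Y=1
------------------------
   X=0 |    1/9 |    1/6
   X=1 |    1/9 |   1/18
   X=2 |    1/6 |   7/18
H(X,Y) = 0.7007, H(X) = 0.4260, H(Y|X) = 0.2746 (all in dits)

Chain rule: H(X,Y) = H(X) + H(Y|X)

Left side — joint entropy directly:
H(X,Y) = -Σ p(x,y) log p(x,y) = 0.7007 dits

Right side — compute H(Y|X) from the conditional distributions:
P(X) = (5/18, 1/6, 5/9), so H(X) = 0.4260 dits
H(Y|X) = Σ_x P(X=x) · H(Y|X=x):
  P(Y|X=0) = (2/5, 3/5), H(Y|X=0) = 0.2923, weight P(X=0) = 5/18
  P(Y|X=1) = (2/3, 1/3), H(Y|X=1) = 0.2764, weight P(X=1) = 1/6
  P(Y|X=2) = (3/10, 7/10), H(Y|X=2) = 0.2653, weight P(X=2) = 5/9
H(Y|X) = 0.2746 dits

H(X) + H(Y|X) = 0.4260 + 0.2746 = 0.7007 dits

Both sides equal 0.7007 dits. ✓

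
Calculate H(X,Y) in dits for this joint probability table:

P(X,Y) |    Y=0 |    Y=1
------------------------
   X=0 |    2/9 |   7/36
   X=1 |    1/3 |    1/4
0.5930 dits

Joint entropy is H(X,Y) = -Σ_{x,y} p(x,y) log p(x,y).

Summing over all non-zero entries:
H(X,Y) = -[2/9·log_10(2/9) + 7/36·log_10(7/36) + 1/3·log_10(1/3) + 1/4·log_10(1/4)]
H(X,Y) = 0.5930 dits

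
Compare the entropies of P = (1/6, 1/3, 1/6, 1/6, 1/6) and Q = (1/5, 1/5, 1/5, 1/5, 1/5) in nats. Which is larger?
Q

Computing entropies in nats:
H(P) = 1.5607
H(Q) = 1.6094

Distribution Q has higher entropy.

Intuition: The distribution closer to uniform (more spread out) has higher entropy.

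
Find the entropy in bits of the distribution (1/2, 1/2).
1.0000 bits

Shannon entropy is H(X) = -Σ p(x) log p(x).

For P = (1/2, 1/2):
H = -1/2 × log_2(1/2) -1/2 × log_2(1/2)
H = 1.0000 bits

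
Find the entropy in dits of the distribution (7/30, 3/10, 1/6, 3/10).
0.5909 dits

Shannon entropy is H(X) = -Σ p(x) log p(x).

For P = (7/30, 3/10, 1/6, 3/10):
H = -7/30 × log_10(7/30) -3/10 × log_10(3/10) -1/6 × log_10(1/6) -3/10 × log_10(3/10)
H = 0.5909 dits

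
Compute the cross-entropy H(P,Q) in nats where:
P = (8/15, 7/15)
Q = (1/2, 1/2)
0.6931 nats

Cross-entropy: H(P,Q) = -Σ p(x) log q(x)

Alternatively: H(P,Q) = H(P) + D_KL(P||Q)
H(P) = 0.6909 nats
D_KL(P||Q) = 0.0022 nats

H(P,Q) = 0.6909 + 0.0022 = 0.6931 nats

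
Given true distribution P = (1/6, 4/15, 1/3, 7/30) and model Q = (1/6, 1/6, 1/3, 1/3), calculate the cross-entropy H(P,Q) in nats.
1.3990 nats

Cross-entropy: H(P,Q) = -Σ p(x) log q(x)

Alternatively: H(P,Q) = H(P) + D_KL(P||Q)
H(P) = 1.3569 nats
D_KL(P||Q) = 0.0421 nats

H(P,Q) = 1.3569 + 0.0421 = 1.3990 nats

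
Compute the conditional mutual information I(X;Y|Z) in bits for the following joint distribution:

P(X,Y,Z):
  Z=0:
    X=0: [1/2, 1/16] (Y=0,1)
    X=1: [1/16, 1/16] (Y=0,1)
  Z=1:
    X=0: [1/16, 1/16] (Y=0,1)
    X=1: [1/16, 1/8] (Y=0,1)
0.0684 bits

Conditional mutual information: I(X;Y|Z) = H(X|Z) + H(Y|Z) - H(X,Y|Z)

H(Z) = 0.8960
H(X,Z) = 1.6697 → H(X|Z) = 0.7737
H(Y,Z) = 1.6697 → H(Y|Z) = 0.7737
H(X,Y,Z) = 2.3750 → H(X,Y|Z) = 1.4790

I(X;Y|Z) = 0.7737 + 0.7737 - 1.4790 = 0.0684 bits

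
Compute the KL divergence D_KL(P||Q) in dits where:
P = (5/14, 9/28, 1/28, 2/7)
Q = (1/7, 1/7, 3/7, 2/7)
0.2168 dits

KL divergence: D_KL(P||Q) = Σ p(x) log(p(x)/q(x))

Computing term by term:
  x=0: 5/14 × log_10[(5/14)/(1/7)] = 5/14 × 0.3979 = 0.1421
  x=1: 9/28 × log_10[(9/28)/(1/7)] = 9/28 × 0.3522 = 0.1132
  x=2: 1/28 × log_10[(1/28)/(3/7)] = 1/28 × -1.0792 = -0.0385
  x=3: 2/7 × log_10[(2/7)/(2/7)] = 2/7 × 0.0000 = 0.0000

D_KL(P||Q) = 0.2168 dits

Note: KL divergence is always non-negative and equals 0 iff P = Q.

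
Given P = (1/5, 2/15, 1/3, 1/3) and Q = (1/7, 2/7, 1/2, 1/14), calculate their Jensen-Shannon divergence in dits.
0.0308 dits

Jensen-Shannon divergence is:
JSD(P||Q) = 0.5 × D_KL(P||M) + 0.5 × D_KL(Q||M)
where M = 0.5 × (P + Q) is the mixture distribution.

M = 0.5 × (1/5, 2/15, 1/3, 1/3) + 0.5 × (1/7, 2/7, 1/2, 1/14) = (6/35, 0.209524, 5/12, 0.202381)

D_KL(P||M) = 0.0271 dits
D_KL(Q||M) = 0.0345 dits

JSD(P||Q) = 0.5 × 0.0271 + 0.5 × 0.0345 = 0.0308 dits

Unlike KL divergence, JSD is symmetric and bounded: 0 ≤ JSD ≤ log(2).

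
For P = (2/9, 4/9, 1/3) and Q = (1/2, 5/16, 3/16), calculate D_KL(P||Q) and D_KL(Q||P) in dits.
D_KL(P||Q) = 0.0730, D_KL(Q||P) = 0.0814

KL divergence is not symmetric: D_KL(P||Q) ≠ D_KL(Q||P) in general.

D_KL(P||Q) = 0.0730 dits
D_KL(Q||P) = 0.0814 dits

No, they are not equal!

This asymmetry is why KL divergence is not a true distance metric.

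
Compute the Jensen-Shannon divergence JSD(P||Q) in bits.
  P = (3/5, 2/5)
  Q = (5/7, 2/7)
0.0105 bits

Jensen-Shannon divergence is:
JSD(P||Q) = 0.5 × D_KL(P||M) + 0.5 × D_KL(Q||M)
where M = 0.5 × (P + Q) is the mixture distribution.

M = 0.5 × (3/5, 2/5) + 0.5 × (5/7, 2/7) = (23/35, 12/35)

D_KL(P||M) = 0.0102 bits
D_KL(Q||M) = 0.0108 bits

JSD(P||Q) = 0.5 × 0.0102 + 0.5 × 0.0108 = 0.0105 bits

Unlike KL divergence, JSD is symmetric and bounded: 0 ≤ JSD ≤ log(2).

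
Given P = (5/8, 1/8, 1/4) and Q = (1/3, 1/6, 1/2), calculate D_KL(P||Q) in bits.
0.2649 bits

KL divergence: D_KL(P||Q) = Σ p(x) log(p(x)/q(x))

Computing term by term:
  x=0: 5/8 × log_2[(5/8)/(1/3)] = 5/8 × 0.9069 = 0.5668
  x=1: 1/8 × log_2[(1/8)/(1/6)] = 1/8 × -0.4150 = -0.0519
  x=2: 1/4 × log_2[(1/4)/(1/2)] = 1/4 × -1.0000 = -0.2500

D_KL(P||Q) = 0.2649 bits

Note: KL divergence is always non-negative and equals 0 iff P = Q.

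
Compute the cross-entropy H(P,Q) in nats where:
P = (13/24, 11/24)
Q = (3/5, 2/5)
0.6967 nats

Cross-entropy: H(P,Q) = -Σ p(x) log q(x)

Alternatively: H(P,Q) = H(P) + D_KL(P||Q)
H(P) = 0.6897 nats
D_KL(P||Q) = 0.0070 nats

H(P,Q) = 0.6897 + 0.0070 = 0.6967 nats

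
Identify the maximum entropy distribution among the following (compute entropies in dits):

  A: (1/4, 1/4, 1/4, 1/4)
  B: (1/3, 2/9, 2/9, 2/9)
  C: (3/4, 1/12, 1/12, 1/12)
A

For a discrete distribution over n outcomes, entropy is maximized by the uniform distribution.

Computing entropies:
H(A) = 0.6021 dits
H(B) = 0.5945 dits
H(C) = 0.3635 dits

The uniform distribution (where all probabilities equal 1/4) achieves the maximum entropy of log_10(4) = 0.6021 dits.

Distribution A has the highest entropy.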